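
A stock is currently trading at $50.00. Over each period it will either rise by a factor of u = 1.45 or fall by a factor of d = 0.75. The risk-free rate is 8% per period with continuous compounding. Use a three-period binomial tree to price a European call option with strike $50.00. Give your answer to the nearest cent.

Risk-neutral probability p = (e^0.08 − 0.75)/(1.45 − 0.75) = 0.3333/0.7000 = 0.4761
Terminal stock prices: S_uuu = 152.4, S_uud = 78.84, S_udd = 40.78, S_ddd = 21.09
Terminal payoffs (S − K): max(102.4, 0) = 102.4, max(28.84, 0) = 28.84, max(-9.219, 0) = 0, max(-28.91, 0) = 0
Node uu (S = 105.1): V_uu = e^(−0.08)·[0.4761·102.4313 + 0.5239·28.8438] = 58.9692
Node ud (S = 54.38): V_ud = e^(−0.08)·[0.4761·28.8438 + 0.5239·0.0000] = 12.6774
Node dd (S = 28.12): V_dd = e^(−0.08)·[0.4761·0.0000 + 0.5239·0.0000] = 0.0000
Node u (S = 72.5): V_u = e^(−0.08)·[0.4761·58.9692 + 0.5239·12.6774] = 32.0488
Node d (S = 37.5): V_d = e^(−0.08)·[0.4761·12.6774 + 0.5239·0.0000] = 5.5719
Node 0 (S = 50): V_0 = e^(−0.08)·[0.4761·32.0488 + 0.5239·5.5719] = 16.7806

$16.78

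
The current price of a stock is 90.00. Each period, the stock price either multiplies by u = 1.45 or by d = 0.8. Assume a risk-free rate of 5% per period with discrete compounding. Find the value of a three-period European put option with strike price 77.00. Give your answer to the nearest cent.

6.22

Risk-neutral probability p = (1 + 0.05 − 0.8)/(1.45 − 0.8) = 0.2500/0.6500 = 0.3846
Terminal stock prices: S_uuu = 274.4, S_uud = 151.4, S_udd = 83.52, S_ddd = 46.08
Terminal payoffs (K − S): max(-197.4, 0) = 0, max(-74.38, 0) = 0, max(-6.52, 0) = 0, max(30.92, 0) = 30.92
Node uu (S = 189.2): V_uu = 1/1.05·[0.3846·0.0000 + 0.6154·0.0000] = 0.0000
Node ud (S = 104.4): V_ud = 1/1.05·[0.3846·0.0000 + 0.6154·0.0000] = 0.0000
Node dd (S = 57.6): V_dd = 1/1.05·[0.3846·0.0000 + 0.6154·30.9200] = 18.1216
Node u (S = 130.5): V_u = 1/1.05·[0.3846·0.0000 + 0.6154·0.0000] = 0.0000
Node d (S = 72): V_d = 1/1.05·[0.3846·0.0000 + 0.6154·18.1216] = 10.6207
Node 0 (S = 90): V_0 = 1/1.05·[0.3846·0.0000 + 0.6154·10.6207] = 6.2246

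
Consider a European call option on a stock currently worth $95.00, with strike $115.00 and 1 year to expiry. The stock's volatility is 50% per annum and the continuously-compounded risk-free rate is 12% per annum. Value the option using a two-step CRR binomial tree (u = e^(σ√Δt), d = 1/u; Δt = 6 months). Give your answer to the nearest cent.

$17.10

CRR parameters: u = e^(σ√Δt) = e^(0.5·√0.5) = 1.4241, d = 1/u = 0.7022
Per-period rate: rΔt = 0.12·0.5 = 0.06, so R = e^0.06 = 1.0618
Risk-neutral probability p = (e^0.06 − 0.7022)/(1.4241 − 0.7022) = 0.3596/0.7219 = 0.4982
Terminal stock prices: S_uu = 192.7, S_ud = 95, S_dd = 46.84
Terminal payoffs (S − K): max(77.67, 0) = 77.67, max(-20, 0) = 0, max(-68.16, 0) = 0
Node u (S = 135.3): V_u = e^(−0.06)·[0.4982·77.6709 + 0.5018·0.0000] = 36.4404
Node d (S = 66.71): V_d = e^(−0.06)·[0.4982·0.0000 + 0.5018·0.0000] = 0.0000
Node 0 (S = 95): V_0 = e^(−0.06)·[0.4982·36.4404 + 0.5018·0.0000] = 17.0965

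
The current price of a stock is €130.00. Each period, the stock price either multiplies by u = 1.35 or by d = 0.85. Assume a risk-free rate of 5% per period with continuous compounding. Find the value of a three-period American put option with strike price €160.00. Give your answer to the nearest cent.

Risk-neutral probability p = (e^0.05 − 0.85)/(1.35 − 0.85) = 0.2013/0.5000 = 0.4025
Terminal stock prices: S_uuu = 319.8, S_uud = 201.4, S_udd = 126.8, S_ddd = 79.84
Terminal payoffs (K − S): max(-159.8, 0) = 0, max(-41.39, 0) = 0, max(33.2, 0) = 33.2, max(80.16, 0) = 80.16
Node uu (S = 236.9): continuation = e^(−0.05)·[0.4025·0.0000 + 0.5975·0.0000] = 0.0000; exercise value = 0.0000 ≤ continuation, so V_uu = 0.0000
Node ud (S = 149.2): continuation = e^(−0.05)·[0.4025·0.0000 + 0.5975·33.2013] = 18.8689; exercise value = 10.8250 ≤ continuation, so V_ud = 18.8689
Node dd (S = 93.92): continuation = e^(−0.05)·[0.4025·33.2013 + 0.5975·80.1638] = 58.2717; exercise value = 66.0750 > continuation, so V_dd = 66.0750 (exercise)
Node u (S = 175.5): continuation = e^(−0.05)·[0.4025·0.0000 + 0.5975·18.8689] = 10.7236; exercise value = 0.0000 ≤ continuation, so V_u = 10.7236
Node d (S = 110.5): continuation = e^(−0.05)·[0.4025·18.8689 + 0.5975·66.0750] = 44.7768; exercise value = 49.5000 > continuation, so V_d = 49.5000 (exercise)
Node 0 (S = 130): continuation = e^(−0.05)·[0.4025·10.7236 + 0.5975·49.5000] = 32.2380; exercise value = 30.0000 ≤ continuation, so V_0 = 32.2380

€32.24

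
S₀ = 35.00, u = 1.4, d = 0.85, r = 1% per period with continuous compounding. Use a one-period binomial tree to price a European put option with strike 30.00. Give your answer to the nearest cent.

0.18

Risk-neutral probability p = (e^0.01 − 0.85)/(1.4 − 0.85) = 0.1601/0.5500 = 0.2910
Terminal stock prices: S_u = 49, S_d = 29.75
Terminal payoffs (K − S): max(-19, 0) = 0, max(0.25, 0) = 0.25
Node 0 (S = 35): V_0 = e^(−0.01)·[0.2910·0.0000 + 0.7090·0.2500] = 0.1755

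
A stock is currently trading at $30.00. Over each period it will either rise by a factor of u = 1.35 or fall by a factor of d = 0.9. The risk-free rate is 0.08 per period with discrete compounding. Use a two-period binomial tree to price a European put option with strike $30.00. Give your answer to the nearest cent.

Risk-neutral probability p = (1 + 0.08 − 0.9)/(1.35 − 0.9) = 0.1800/0.4500 = 0.4000
Terminal stock prices: S_uu = 54.68, S_ud = 36.45, S_dd = 24.3
Terminal payoffs (K − S): max(-24.68, 0) = 0, max(-6.45, 0) = 0, max(5.7, 0) = 5.7
Node u (S = 40.5): V_u = 1/1.08·[0.4000·0.0000 + 0.6000·0.0000] = 0.0000
Node d (S = 27): V_d = 1/1.08·[0.4000·0.0000 + 0.6000·5.7000] = 3.1667
Node 0 (S = 30): V_0 = 1/1.08·[0.4000·0.0000 + 0.6000·3.1667] = 1.7593

$1.76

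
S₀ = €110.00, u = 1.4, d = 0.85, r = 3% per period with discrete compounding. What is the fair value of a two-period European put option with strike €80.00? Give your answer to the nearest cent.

Risk-neutral probability p = (1 + 0.03 − 0.85)/(1.4 − 0.85) = 0.1800/0.5500 = 0.3273
Terminal stock prices: S_uu = 215.6, S_ud = 130.9, S_dd = 79.47
Terminal payoffs (K − S): max(-135.6, 0) = 0, max(-50.9, 0) = 0, max(0.525, 0) = 0.525
Node u (S = 154): V_u = 1/1.03·[0.3273·0.0000 + 0.6727·0.0000] = 0.0000
Node d (S = 93.5): V_d = 1/1.03·[0.3273·0.0000 + 0.6727·0.5250] = 0.3429
Node 0 (S = 110): V_0 = 1/1.03·[0.3273·0.0000 + 0.6727·0.3429] = 0.2240

€0.22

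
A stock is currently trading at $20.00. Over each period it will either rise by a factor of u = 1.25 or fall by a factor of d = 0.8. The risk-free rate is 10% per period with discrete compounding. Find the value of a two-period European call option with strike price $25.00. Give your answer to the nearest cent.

Risk-neutral probability p = (1 + 0.1 − 0.8)/(1.25 − 0.8) = 0.3000/0.4500 = 0.6667
Terminal stock prices: S_uu = 31.25, S_ud = 20, S_dd = 12.8
Terminal payoffs (S − K): max(6.25, 0) = 6.25, max(-5, 0) = 0, max(-12.2, 0) = 0
Node u (S = 25): V_u = 1/1.1·[0.6667·6.2500 + 0.3333·0.0000] = 3.7879
Node d (S = 16): V_d = 1/1.1·[0.6667·0.0000 + 0.3333·0.0000] = 0.0000
Node 0 (S = 20): V_0 = 1/1.1·[0.6667·3.7879 + 0.3333·0.0000] = 2.2957

$2.30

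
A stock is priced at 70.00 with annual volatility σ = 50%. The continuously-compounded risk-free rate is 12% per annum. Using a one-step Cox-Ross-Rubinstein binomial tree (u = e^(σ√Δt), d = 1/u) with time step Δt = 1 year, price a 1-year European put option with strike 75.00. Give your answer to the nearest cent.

14.44

CRR parameters: u = e^(σ√Δt) = e^(0.5·√1) = 1.6487, d = 1/u = 0.6065
Per-period rate: rΔt = 0.12·1 = 0.12, so R = e^0.12 = 1.1275
Risk-neutral probability p = (e^0.12 − 0.6065)/(1.6487 − 0.6065) = 0.5210/1.0422 = 0.4999
Terminal stock prices: S_u = 115.4, S_d = 42.46
Terminal payoffs (K − S): max(-40.41, 0) = 0, max(32.54, 0) = 32.54
Node 0 (S = 70): V_0 = e^(−0.12)·[0.4999·0.0000 + 0.5001·32.5429] = 14.4350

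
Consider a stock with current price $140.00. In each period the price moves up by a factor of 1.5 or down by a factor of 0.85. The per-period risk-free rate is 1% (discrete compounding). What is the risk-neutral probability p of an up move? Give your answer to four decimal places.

p = 0.2462

Risk-neutral probability p = (1 + 0.01 − 0.85)/(1.5 − 0.85) = 0.1600/0.6500 = 0.2462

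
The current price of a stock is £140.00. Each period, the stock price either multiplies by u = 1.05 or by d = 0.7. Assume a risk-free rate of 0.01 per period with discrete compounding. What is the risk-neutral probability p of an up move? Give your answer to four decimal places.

p = 0.8857

Risk-neutral probability p = (1 + 0.01 − 0.7)/(1.05 − 0.7) = 0.3100/0.3500 = 0.8857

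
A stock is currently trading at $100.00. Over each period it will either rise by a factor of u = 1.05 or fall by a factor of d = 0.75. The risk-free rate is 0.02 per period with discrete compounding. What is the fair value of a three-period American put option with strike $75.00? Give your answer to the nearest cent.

$0.45

Risk-neutral probability p = (1 + 0.02 − 0.75)/(1.05 − 0.75) = 0.2700/0.3000 = 0.9000
Terminal stock prices: S_uuu = 115.8, S_uud = 82.69, S_udd = 59.06, S_ddd = 42.19
Terminal payoffs (K − S): max(-40.76, 0) = 0, max(-7.688, 0) = 0, max(15.94, 0) = 15.94, max(32.81, 0) = 32.81
Node uu (S = 110.2): continuation = 1/1.02·[0.9000·0.0000 + 0.1000·0.0000] = 0.0000; exercise value = 0.0000 ≤ continuation, so V_uu = 0.0000
Node ud (S = 78.75): continuation = 1/1.02·[0.9000·0.0000 + 0.1000·15.9375] = 1.5625; exercise value = 0.0000 ≤ continuation, so V_ud = 1.5625
Node dd (S = 56.25): continuation = 1/1.02·[0.9000·15.9375 + 0.1000·32.8125] = 17.2794; exercise value = 18.7500 > continuation, so V_dd = 18.7500 (exercise)
Node u (S = 105): continuation = 1/1.02·[0.9000·0.0000 + 0.1000·1.5625] = 0.1532; exercise value = 0.0000 ≤ continuation, so V_u = 0.1532
Node d (S = 75): continuation = 1/1.02·[0.9000·1.5625 + 0.1000·18.7500] = 3.2169; exercise value = 0.0000 ≤ continuation, so V_d = 3.2169
Node 0 (S = 100): continuation = 1/1.02·[0.9000·0.1532 + 0.1000·3.2169] = 0.4505; exercise value = 0.0000 ≤ continuation, so V_0 = 0.4505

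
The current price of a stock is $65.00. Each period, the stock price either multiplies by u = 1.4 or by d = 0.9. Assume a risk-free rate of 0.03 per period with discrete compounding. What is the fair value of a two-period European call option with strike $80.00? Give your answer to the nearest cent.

Risk-neutral probability p = (1 + 0.03 − 0.9)/(1.4 − 0.9) = 0.1300/0.5000 = 0.2600
Terminal stock prices: S_uu = 127.4, S_ud = 81.9, S_dd = 52.65
Terminal payoffs (S − K): max(47.4, 0) = 47.4, max(1.9, 0) = 1.9, max(-27.35, 0) = 0
Node u (S = 91): V_u = 1/1.03·[0.2600·47.4000 + 0.7400·1.9000] = 13.3301
Node d (S = 58.5): V_d = 1/1.03·[0.2600·1.9000 + 0.7400·0.0000] = 0.4796
Node 0 (S = 65): V_0 = 1/1.03·[0.2600·13.3301 + 0.7400·0.4796] = 3.7095

$3.71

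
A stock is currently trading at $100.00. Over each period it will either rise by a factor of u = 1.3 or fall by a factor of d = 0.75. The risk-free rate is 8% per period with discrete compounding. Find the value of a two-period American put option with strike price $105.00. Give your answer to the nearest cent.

Risk-neutral probability p = (1 + 0.08 − 0.75)/(1.3 − 0.75) = 0.3300/0.5500 = 0.6000
Terminal stock prices: S_uu = 169, S_ud = 97.5, S_dd = 56.25
Terminal payoffs (K − S): max(-64, 0) = 0, max(7.5, 0) = 7.5, max(48.75, 0) = 48.75
Node u (S = 130): continuation = 1/1.08·[0.6000·0.0000 + 0.4000·7.5000] = 2.7778; exercise value = 0.0000 ≤ continuation, so V_u = 2.7778
Node d (S = 75): continuation = 1/1.08·[0.6000·7.5000 + 0.4000·48.7500] = 22.2222; exercise value = 30.0000 > continuation, so V_d = 30.0000 (exercise)
Node 0 (S = 100): continuation = 1/1.08·[0.6000·2.7778 + 0.4000·30.0000] = 12.6543; exercise value = 5.0000 ≤ continuation, so V_0 = 12.6543

$12.65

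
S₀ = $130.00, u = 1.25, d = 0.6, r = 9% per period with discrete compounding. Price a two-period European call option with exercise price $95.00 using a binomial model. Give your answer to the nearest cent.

Risk-neutral probability p = (1 + 0.09 − 0.6)/(1.25 − 0.6) = 0.4900/0.6500 = 0.7538
Terminal stock prices: S_uu = 203.1, S_ud = 97.5, S_dd = 46.8
Terminal payoffs (S − K): max(108.1, 0) = 108.1, max(2.5, 0) = 2.5, max(-48.2, 0) = 0
Node u (S = 162.5): V_u = 1/1.09·[0.7538·108.1250 + 0.2462·2.5000] = 75.3440
Node d (S = 78): V_d = 1/1.09·[0.7538·2.5000 + 0.2462·0.0000] = 1.7290
Node 0 (S = 130): V_0 = 1/1.09·[0.7538·75.3440 + 0.2462·1.7290] = 52.4985

$52.50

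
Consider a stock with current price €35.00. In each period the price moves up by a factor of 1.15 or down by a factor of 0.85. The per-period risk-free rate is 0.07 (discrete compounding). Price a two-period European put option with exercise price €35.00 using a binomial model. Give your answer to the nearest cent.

Risk-neutral probability p = (1 + 0.07 − 0.85)/(1.15 − 0.85) = 0.2200/0.3000 = 0.7333
Terminal stock prices: S_uu = 46.29, S_ud = 34.21, S_dd = 25.29
Terminal payoffs (K − S): max(-11.29, 0) = 0, max(0.7875, 0) = 0.7875, max(9.713, 0) = 9.713
Node u (S = 40.25): V_u = 1/1.07·[0.7333·0.0000 + 0.2667·0.7875] = 0.1963
Node d (S = 29.75): V_d = 1/1.07·[0.7333·0.7875 + 0.2667·9.7125] = 2.9603
Node 0 (S = 35): V_0 = 1/1.07·[0.7333·0.1963 + 0.2667·2.9603] = 0.8723

€0.87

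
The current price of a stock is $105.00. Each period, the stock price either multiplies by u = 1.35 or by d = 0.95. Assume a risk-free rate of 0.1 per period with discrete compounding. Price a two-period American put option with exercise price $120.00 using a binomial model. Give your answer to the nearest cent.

$15.00

Risk-neutral probability p = (1 + 0.1 − 0.95)/(1.35 − 0.95) = 0.1500/0.4000 = 0.3750
Terminal stock prices: S_uu = 191.4, S_ud = 134.7, S_dd = 94.76
Terminal payoffs (K − S): max(-71.36, 0) = 0, max(-14.66, 0) = 0, max(25.24, 0) = 25.24
Node u (S = 141.8): continuation = 1/1.1·[0.3750·0.0000 + 0.6250·0.0000] = 0.0000; exercise value = 0.0000 ≤ continuation, so V_u = 0.0000
Node d (S = 99.75): continuation = 1/1.1·[0.3750·0.0000 + 0.6250·25.2375] = 14.3395; exercise value = 20.2500 > continuation, so V_d = 20.2500 (exercise)
Node 0 (S = 105): continuation = 1/1.1·[0.3750·0.0000 + 0.6250·20.2500] = 11.5057; exercise value = 15.0000 > continuation, so V_0 = 15.0000 (exercise)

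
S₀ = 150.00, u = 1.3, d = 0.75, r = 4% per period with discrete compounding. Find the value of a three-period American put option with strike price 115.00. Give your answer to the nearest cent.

Risk-neutral probability p = (1 + 0.04 − 0.75)/(1.3 − 0.75) = 0.2900/0.5500 = 0.5273
Terminal stock prices: S_uuu = 329.6, S_uud = 190.1, S_udd = 109.7, S_ddd = 63.28
Terminal payoffs (K − S): max(-214.6, 0) = 0, max(-75.13, 0) = 0, max(5.312, 0) = 5.312, max(51.72, 0) = 51.72
Node uu (S = 253.5): continuation = 1/1.04·[0.5273·0.0000 + 0.4727·0.0000] = 0.0000; exercise value = 0.0000 ≤ continuation, so V_uu = 0.0000
Node ud (S = 146.2): continuation = 1/1.04·[0.5273·0.0000 + 0.4727·5.3125] = 2.4148; exercise value = 0.0000 ≤ continuation, so V_ud = 2.4148
Node dd (S = 84.38): continuation = 1/1.04·[0.5273·5.3125 + 0.4727·51.7188] = 26.2019; exercise value = 30.6250 > continuation, so V_dd = 30.6250 (exercise)
Node u (S = 195): continuation = 1/1.04·[0.5273·0.0000 + 0.4727·2.4148] = 1.0976; exercise value = 0.0000 ≤ continuation, so V_u = 1.0976
Node d (S = 112.5): continuation = 1/1.04·[0.5273·2.4148 + 0.4727·30.6250] = 15.1447; exercise value = 2.5000 ≤ continuation, so V_d = 15.1447
Node 0 (S = 150): continuation = 1/1.04·[0.5273·1.0976 + 0.4727·15.1447] = 7.4405; exercise value = 0.0000 ≤ continuation, so V_0 = 7.4405

7.44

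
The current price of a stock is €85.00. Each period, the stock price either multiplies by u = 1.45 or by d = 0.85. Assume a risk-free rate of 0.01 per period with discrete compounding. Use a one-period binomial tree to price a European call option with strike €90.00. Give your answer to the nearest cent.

€8.78

Risk-neutral probability p = (1 + 0.01 − 0.85)/(1.45 − 0.85) = 0.1600/0.6000 = 0.2667
Terminal stock prices: S_u = 123.2, S_d = 72.25
Terminal payoffs (S − K): max(33.25, 0) = 33.25, max(-17.75, 0) = 0
Node 0 (S = 85): V_0 = 1/1.01·[0.2667·33.2500 + 0.7333·0.0000] = 8.7789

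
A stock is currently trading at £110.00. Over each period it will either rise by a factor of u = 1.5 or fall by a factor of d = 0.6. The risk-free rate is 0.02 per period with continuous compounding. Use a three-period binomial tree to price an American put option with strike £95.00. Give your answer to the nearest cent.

£24.03

Risk-neutral probability p = (e^0.02 − 0.6)/(1.5 − 0.6) = 0.4202/0.9000 = 0.4669
Terminal stock prices: S_uuu = 371.2, S_uud = 148.5, S_udd = 59.4, S_ddd = 23.76
Terminal payoffs (K − S): max(-276.2, 0) = 0, max(-53.5, 0) = 0, max(35.6, 0) = 35.6, max(71.24, 0) = 71.24
Node uu (S = 247.5): continuation = e^(−0.02)·[0.4669·0.0000 + 0.5331·0.0000] = 0.0000; exercise value = 0.0000 ≤ continuation, so V_uu = 0.0000
Node ud (S = 99): continuation = e^(−0.02)·[0.4669·0.0000 + 0.5331·35.6000] = 18.6029; exercise value = 0.0000 ≤ continuation, so V_ud = 18.6029
Node dd (S = 39.6): continuation = e^(−0.02)·[0.4669·35.6000 + 0.5331·71.2400] = 53.5189; exercise value = 55.4000 > continuation, so V_dd = 55.4000 (exercise)
Node u (S = 165): continuation = e^(−0.02)·[0.4669·0.0000 + 0.5331·18.6029] = 9.7210; exercise value = 0.0000 ≤ continuation, so V_u = 9.7210
Node d (S = 66): continuation = e^(−0.02)·[0.4669·18.6029 + 0.5331·55.4000] = 37.4630; exercise value = 29.0000 ≤ continuation, so V_d = 37.4630
Node 0 (S = 110): continuation = e^(−0.02)·[0.4669·9.7210 + 0.5331·37.4630] = 24.0252; exercise value = 0.0000 ≤ continuation, so V_0 = 24.0252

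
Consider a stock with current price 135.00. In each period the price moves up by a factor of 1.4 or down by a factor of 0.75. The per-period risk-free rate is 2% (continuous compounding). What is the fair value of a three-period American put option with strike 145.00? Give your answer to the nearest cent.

Risk-neutral probability p = (e^0.02 − 0.75)/(1.4 − 0.75) = 0.2702/0.6500 = 0.4157
Terminal stock prices: S_uuu = 370.4, S_uud = 198.4, S_udd = 106.3, S_ddd = 56.95
Terminal payoffs (K − S): max(-225.4, 0) = 0, max(-53.45, 0) = 0, max(38.69, 0) = 38.69, max(88.05, 0) = 88.05
Node uu (S = 264.6): continuation = e^(−0.02)·[0.4157·0.0000 + 0.5843·0.0000] = 0.0000; exercise value = 0.0000 ≤ continuation, so V_uu = 0.0000
Node ud (S = 141.8): continuation = e^(−0.02)·[0.4157·0.0000 + 0.5843·38.6875] = 22.1577; exercise value = 3.2500 ≤ continuation, so V_ud = 22.1577
Node dd (S = 75.94): continuation = e^(−0.02)·[0.4157·38.6875 + 0.5843·88.0469] = 66.1913; exercise value = 69.0625 > continuation, so V_dd = 69.0625 (exercise)
Node u (S = 189): continuation = e^(−0.02)·[0.4157·0.0000 + 0.5843·22.1577] = 12.6905; exercise value = 0.0000 ≤ continuation, so V_u = 12.6905
Node d (S = 101.2): continuation = e^(−0.02)·[0.4157·22.1577 + 0.5843·69.0625] = 48.5830; exercise value = 43.7500 ≤ continuation, so V_d = 48.5830
Node 0 (S = 135): continuation = e^(−0.02)·[0.4157·12.6905 + 0.5843·48.5830] = 32.9961; exercise value = 10.0000 ≤ continuation, so V_0 = 32.9961

33.00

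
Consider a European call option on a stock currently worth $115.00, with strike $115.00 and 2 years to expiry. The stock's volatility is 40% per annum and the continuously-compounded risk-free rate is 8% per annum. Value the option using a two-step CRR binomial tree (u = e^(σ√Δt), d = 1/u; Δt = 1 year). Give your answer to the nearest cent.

$30.35

CRR parameters: u = e^(σ√Δt) = e^(0.4·√1) = 1.4918, d = 1/u = 0.6703
Per-period rate: rΔt = 0.08·1 = 0.08, so R = e^0.08 = 1.0833
Risk-neutral probability p = (e^0.08 − 0.6703)/(1.4918 − 0.6703) = 0.4130/0.8215 = 0.5027
Terminal stock prices: S_uu = 255.9, S_ud = 115, S_dd = 51.67
Terminal payoffs (S − K): max(140.9, 0) = 140.9, max(0, 0) = 0, max(-63.33, 0) = 0
Node u (S = 171.6): V_u = e^(−0.08)·[0.5027·140.9372 + 0.4973·0.0000] = 65.4015
Node d (S = 77.09): V_d = e^(−0.08)·[0.5027·0.0000 + 0.4973·0.0000] = 0.0000
Node 0 (S = 115): V_0 = e^(−0.08)·[0.5027·65.4015 + 0.4973·0.0000] = 30.3493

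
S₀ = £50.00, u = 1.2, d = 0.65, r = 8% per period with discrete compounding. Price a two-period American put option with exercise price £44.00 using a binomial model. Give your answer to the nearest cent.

£3.05

Risk-neutral probability p = (1 + 0.08 − 0.65)/(1.2 − 0.65) = 0.4300/0.5500 = 0.7818
Terminal stock prices: S_uu = 72, S_ud = 39, S_dd = 21.13
Terminal payoffs (K − S): max(-28, 0) = 0, max(5, 0) = 5, max(22.87, 0) = 22.87
Node u (S = 60): continuation = 1/1.08·[0.7818·0.0000 + 0.2182·5.0000] = 1.0101; exercise value = 0.0000 ≤ continuation, so V_u = 1.0101
Node d (S = 32.5): continuation = 1/1.08·[0.7818·5.0000 + 0.2182·22.8750] = 8.2407; exercise value = 11.5000 > continuation, so V_d = 11.5000 (exercise)
Node 0 (S = 50): continuation = 1/1.08·[0.7818·1.0101 + 0.2182·11.5000] = 3.0545; exercise value = 0.0000 ≤ continuation, so V_0 = 3.0545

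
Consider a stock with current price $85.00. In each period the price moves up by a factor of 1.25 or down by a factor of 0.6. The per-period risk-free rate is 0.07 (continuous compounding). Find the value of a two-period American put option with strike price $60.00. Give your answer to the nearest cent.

Risk-neutral probability p = (e^0.07 − 0.6)/(1.25 − 0.6) = 0.4725/0.6500 = 0.7269
Terminal stock prices: S_uu = 132.8, S_ud = 63.75, S_dd = 30.6
Terminal payoffs (K − S): max(-72.81, 0) = 0, max(-3.75, 0) = 0, max(29.4, 0) = 29.4
Node u (S = 106.2): continuation = e^(−0.07)·[0.7269·0.0000 + 0.2731·0.0000] = 0.0000; exercise value = 0.0000 ≤ continuation, so V_u = 0.0000
Node d (S = 51): continuation = e^(−0.07)·[0.7269·0.0000 + 0.2731·29.4000] = 7.4853; exercise value = 9.0000 > continuation, so V_d = 9.0000 (exercise)
Node 0 (S = 85): continuation = e^(−0.07)·[0.7269·0.0000 + 0.2731·9.0000] = 2.2914; exercise value = 0.0000 ≤ continuation, so V_0 = 2.2914

$2.29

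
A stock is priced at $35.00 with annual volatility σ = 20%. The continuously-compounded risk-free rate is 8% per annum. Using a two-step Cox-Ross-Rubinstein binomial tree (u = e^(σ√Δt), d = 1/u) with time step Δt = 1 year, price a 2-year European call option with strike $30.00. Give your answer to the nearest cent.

CRR parameters: u = e^(σ√Δt) = e^(0.2·√1) = 1.2214, d = 1/u = 0.8187
Per-period rate: rΔt = 0.08·1 = 0.08, so R = e^0.08 = 1.0833
Risk-neutral probability p = (e^0.08 − 0.8187)/(1.2214 − 0.8187) = 0.2646/0.4027 = 0.6570
Terminal stock prices: S_uu = 52.21, S_ud = 35, S_dd = 23.46
Terminal payoffs (S − K): max(22.21, 0) = 22.21, max(5, 0) = 5, max(-6.539, 0) = 0
Node u (S = 42.75): V_u = e^(−0.08)·[0.6570·22.2139 + 0.3430·5.0000] = 15.0556
Node d (S = 28.66): V_d = e^(−0.08)·[0.6570·5.0000 + 0.3430·0.0000] = 3.0324
Node 0 (S = 35): V_0 = e^(−0.08)·[0.6570·15.0556 + 0.3430·3.0324] = 10.0912

$10.09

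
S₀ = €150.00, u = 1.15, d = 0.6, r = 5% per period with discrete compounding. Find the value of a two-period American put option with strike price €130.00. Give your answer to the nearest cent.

€10.50

Risk-neutral probability p = (1 + 0.05 − 0.6)/(1.15 − 0.6) = 0.4500/0.5500 = 0.8182
Terminal stock prices: S_uu = 198.4, S_ud = 103.5, S_dd = 54
Terminal payoffs (K − S): max(-68.37, 0) = 0, max(26.5, 0) = 26.5, max(76, 0) = 76
Node u (S = 172.5): continuation = 1/1.05·[0.8182·0.0000 + 0.1818·26.5000] = 4.5887; exercise value = 0.0000 ≤ continuation, so V_u = 4.5887
Node d (S = 90): continuation = 1/1.05·[0.8182·26.5000 + 0.1818·76.0000] = 33.8095; exercise value = 40.0000 > continuation, so V_d = 40.0000 (exercise)
Node 0 (S = 150): continuation = 1/1.05·[0.8182·4.5887 + 0.1818·40.0000] = 10.5021; exercise value = 0.0000 ≤ continuation, so V_0 = 10.5021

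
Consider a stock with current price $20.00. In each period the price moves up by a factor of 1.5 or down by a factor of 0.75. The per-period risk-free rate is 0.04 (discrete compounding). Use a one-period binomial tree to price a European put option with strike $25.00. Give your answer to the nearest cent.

$5.90

Risk-neutral probability p = (1 + 0.04 − 0.75)/(1.5 − 0.75) = 0.2900/0.7500 = 0.3867
Terminal stock prices: S_u = 30, S_d = 15
Terminal payoffs (K − S): max(-5, 0) = 0, max(10, 0) = 10
Node 0 (S = 20): V_0 = 1/1.04·[0.3867·0.0000 + 0.6133·10.0000] = 5.8974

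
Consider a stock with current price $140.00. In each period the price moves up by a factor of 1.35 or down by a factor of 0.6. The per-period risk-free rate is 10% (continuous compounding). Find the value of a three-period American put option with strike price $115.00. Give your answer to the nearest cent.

$11.65

Risk-neutral probability p = (e^0.1 − 0.6)/(1.35 − 0.6) = 0.5052/0.7500 = 0.6736
Terminal stock prices: S_uuu = 344.5, S_uud = 153.1, S_udd = 68.04, S_ddd = 30.24
Terminal payoffs (K − S): max(-229.5, 0) = 0, max(-38.09, 0) = 0, max(46.96, 0) = 46.96, max(84.76, 0) = 84.76
Node uu (S = 255.2): continuation = e^(−0.1)·[0.6736·0.0000 + 0.3264·0.0000] = 0.0000; exercise value = 0.0000 ≤ continuation, so V_uu = 0.0000
Node ud (S = 113.4): continuation = e^(−0.1)·[0.6736·0.0000 + 0.3264·46.9600] = 13.8708; exercise value = 1.6000 ≤ continuation, so V_ud = 13.8708
Node dd (S = 50.4): continuation = e^(−0.1)·[0.6736·46.9600 + 0.3264·84.7600] = 53.6563; exercise value = 64.6000 > continuation, so V_dd = 64.6000 (exercise)
Node u (S = 189): continuation = e^(−0.1)·[0.6736·0.0000 + 0.3264·13.8708] = 4.0971; exercise value = 0.0000 ≤ continuation, so V_u = 4.0971
Node d (S = 84): continuation = e^(−0.1)·[0.6736·13.8708 + 0.3264·64.6000] = 27.5349; exercise value = 31.0000 > continuation, so V_d = 31.0000 (exercise)
Node 0 (S = 140): continuation = e^(−0.1)·[0.6736·4.0971 + 0.3264·31.0000] = 11.6536; exercise value = 0.0000 ≤ continuation, so V_0 = 11.6536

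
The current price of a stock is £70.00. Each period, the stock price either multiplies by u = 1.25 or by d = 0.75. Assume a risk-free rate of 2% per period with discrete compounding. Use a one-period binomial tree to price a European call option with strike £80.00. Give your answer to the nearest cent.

£3.97

Risk-neutral probability p = (1 + 0.02 − 0.75)/(1.25 − 0.75) = 0.2700/0.5000 = 0.5400
Terminal stock prices: S_u = 87.5, S_d = 52.5
Terminal payoffs (S − K): max(7.5, 0) = 7.5, max(-27.5, 0) = 0
Node 0 (S = 70): V_0 = 1/1.02·[0.5400·7.5000 + 0.4600·0.0000] = 3.9706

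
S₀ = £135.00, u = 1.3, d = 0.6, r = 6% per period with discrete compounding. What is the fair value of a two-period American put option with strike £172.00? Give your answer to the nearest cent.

Risk-neutral probability p = (1 + 0.06 − 0.6)/(1.3 − 0.6) = 0.4600/0.7000 = 0.6571
Terminal stock prices: S_uu = 228.2, S_ud = 105.3, S_dd = 48.6
Terminal payoffs (K − S): max(-56.15, 0) = 0, max(66.7, 0) = 66.7, max(123.4, 0) = 123.4
Node u (S = 175.5): continuation = 1/1.06·[0.6571·0.0000 + 0.3429·66.7000] = 21.5741; exercise value = 0.0000 ≤ continuation, so V_u = 21.5741
Node d (S = 81): continuation = 1/1.06·[0.6571·66.7000 + 0.3429·123.4000] = 81.2642; exercise value = 91.0000 > continuation, so V_d = 91.0000 (exercise)
Node 0 (S = 135): continuation = 1/1.06·[0.6571·21.5741 + 0.3429·91.0000] = 42.8088; exercise value = 37.0000 ≤ continuation, so V_0 = 42.8088

£42.81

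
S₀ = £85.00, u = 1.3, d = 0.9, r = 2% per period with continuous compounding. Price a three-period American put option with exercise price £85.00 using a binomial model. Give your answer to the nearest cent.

£7.59

Risk-neutral probability p = (e^0.02 − 0.9)/(1.3 − 0.9) = 0.1202/0.4000 = 0.3005
Terminal stock prices: S_uuu = 186.7, S_uud = 129.3, S_udd = 89.51, S_ddd = 61.97
Terminal payoffs (K − S): max(-101.7, 0) = 0, max(-44.28, 0) = 0, max(-4.505, 0) = 0, max(23.03, 0) = 23.03
Node uu (S = 143.7): continuation = e^(−0.02)·[0.3005·0.0000 + 0.6995·0.0000] = 0.0000; exercise value = 0.0000 ≤ continuation, so V_uu = 0.0000
Node ud (S = 99.45): continuation = e^(−0.02)·[0.3005·0.0000 + 0.6995·0.0000] = 0.0000; exercise value = 0.0000 ≤ continuation, so V_ud = 0.0000
Node dd (S = 68.85): continuation = e^(−0.02)·[0.3005·0.0000 + 0.6995·23.0350] = 15.7938; exercise value = 16.1500 > continuation, so V_dd = 16.1500 (exercise)
Node u (S = 110.5): continuation = e^(−0.02)·[0.3005·0.0000 + 0.6995·0.0000] = 0.0000; exercise value = 0.0000 ≤ continuation, so V_u = 0.0000
Node d (S = 76.5): continuation = e^(−0.02)·[0.3005·0.0000 + 0.6995·16.1500] = 11.0732; exercise value = 8.5000 ≤ continuation, so V_d = 11.0732
Node 0 (S = 85): continuation = e^(−0.02)·[0.3005·0.0000 + 0.6995·11.0732] = 7.5923; exercise value = 0.0000 ≤ continuation, so V_0 = 7.5923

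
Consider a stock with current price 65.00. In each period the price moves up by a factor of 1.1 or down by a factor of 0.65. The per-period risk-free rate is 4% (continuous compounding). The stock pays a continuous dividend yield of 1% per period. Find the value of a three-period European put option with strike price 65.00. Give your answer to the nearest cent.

Per-period risk-free factor R = e^0.04 = 1.0408; dividend-adjusted growth = e^(0.04−0.01) = 1.0305.
Risk-neutral probability p = (1.0305 − 0.65)/(1.1 − 0.65) = 0.3805/0.4500 = 0.8455
Terminal stock prices: S_uuu = 86.52, S_uud = 51.12, S_udd = 30.21, S_ddd = 17.85
Terminal payoffs (K − S): max(-21.52, 0) = 0, max(13.88, 0) = 13.88, max(34.79, 0) = 34.79, max(47.15, 0) = 47.15
Node uu (S = 78.65): V_uu = e^(−0.04)·[0.8455·0.0000 + 0.1545·13.8775] = 2.0606
Node ud (S = 46.48): V_ud = e^(−0.04)·[0.8455·13.8775 + 0.1545·34.7912] = 16.4387
Node dd (S = 27.46): V_dd = e^(−0.04)·[0.8455·34.7912 + 0.1545·47.1494] = 35.2621
Node u (S = 71.5): V_u = e^(−0.04)·[0.8455·2.0606 + 0.1545·16.4387] = 4.1148
Node d (S = 42.25): V_d = e^(−0.04)·[0.8455·16.4387 + 0.1545·35.2621] = 18.5892
Node 0 (S = 65): V_0 = e^(−0.04)·[0.8455·4.1148 + 0.1545·18.5892] = 6.1027

6.10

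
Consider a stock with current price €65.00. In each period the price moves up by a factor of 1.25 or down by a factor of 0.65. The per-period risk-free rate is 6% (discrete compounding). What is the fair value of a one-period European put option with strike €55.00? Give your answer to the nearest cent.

€3.81

Risk-neutral probability p = (1 + 0.06 − 0.65)/(1.25 − 0.65) = 0.4100/0.6000 = 0.6833
Terminal stock prices: S_u = 81.25, S_d = 42.25
Terminal payoffs (K − S): max(-26.25, 0) = 0, max(12.75, 0) = 12.75
Node 0 (S = 65): V_0 = 1/1.06·[0.6833·0.0000 + 0.3167·12.7500] = 3.8090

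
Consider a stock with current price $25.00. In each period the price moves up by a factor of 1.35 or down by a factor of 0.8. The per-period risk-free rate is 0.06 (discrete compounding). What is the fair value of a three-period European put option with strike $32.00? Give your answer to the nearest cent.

$5.81

Risk-neutral probability p = (1 + 0.06 − 0.8)/(1.35 − 0.8) = 0.2600/0.5500 = 0.4727
Terminal stock prices: S_uuu = 61.51, S_uud = 36.45, S_udd = 21.6, S_ddd = 12.8
Terminal payoffs (K − S): max(-29.51, 0) = 0, max(-4.45, 0) = 0, max(10.4, 0) = 10.4, max(19.2, 0) = 19.2
Node uu (S = 45.56): V_uu = 1/1.06·[0.4727·0.0000 + 0.5273·0.0000] = 0.0000
Node ud (S = 27): V_ud = 1/1.06·[0.4727·0.0000 + 0.5273·10.4000] = 5.1732
Node dd (S = 16): V_dd = 1/1.06·[0.4727·10.4000 + 0.5273·19.2000] = 14.1887
Node u (S = 33.75): V_u = 1/1.06·[0.4727·0.0000 + 0.5273·5.1732] = 2.5733
Node d (S = 20): V_d = 1/1.06·[0.4727·5.1732 + 0.5273·14.1887] = 9.3649
Node 0 (S = 25): V_0 = 1/1.06·[0.4727·2.5733 + 0.5273·9.3649] = 5.8060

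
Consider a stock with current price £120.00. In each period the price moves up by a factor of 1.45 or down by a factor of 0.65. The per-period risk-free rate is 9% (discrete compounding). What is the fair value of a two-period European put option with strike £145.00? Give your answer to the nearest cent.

Risk-neutral probability p = (1 + 0.09 − 0.65)/(1.45 − 0.65) = 0.4400/0.8000 = 0.5500
Terminal stock prices: S_uu = 252.3, S_ud = 113.1, S_dd = 50.7
Terminal payoffs (K − S): max(-107.3, 0) = 0, max(31.9, 0) = 31.9, max(94.3, 0) = 94.3
Node u (S = 174): V_u = 1/1.09·[0.5500·0.0000 + 0.4500·31.9000] = 13.1697
Node d (S = 78): V_d = 1/1.09·[0.5500·31.9000 + 0.4500·94.3000] = 55.0275
Node 0 (S = 120): V_0 = 1/1.09·[0.5500·13.1697 + 0.4500·55.0275] = 29.3631

£29.36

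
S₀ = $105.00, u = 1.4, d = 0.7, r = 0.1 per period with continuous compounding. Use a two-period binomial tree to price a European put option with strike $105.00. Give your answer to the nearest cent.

Risk-neutral probability p = (e^0.1 − 0.7)/(1.4 − 0.7) = 0.4052/0.7000 = 0.5788
Terminal stock prices: S_uu = 205.8, S_ud = 102.9, S_dd = 51.45
Terminal payoffs (K − S): max(-100.8, 0) = 0, max(2.1, 0) = 2.1, max(53.55, 0) = 53.55
Node u (S = 147): V_u = e^(−0.1)·[0.5788·0.0000 + 0.4212·2.1000] = 0.8003
Node d (S = 73.5): V_d = e^(−0.1)·[0.5788·2.1000 + 0.4212·53.5500] = 21.5079
Node 0 (S = 105): V_0 = e^(−0.1)·[0.5788·0.8003 + 0.4212·21.5079] = 8.6159

$8.62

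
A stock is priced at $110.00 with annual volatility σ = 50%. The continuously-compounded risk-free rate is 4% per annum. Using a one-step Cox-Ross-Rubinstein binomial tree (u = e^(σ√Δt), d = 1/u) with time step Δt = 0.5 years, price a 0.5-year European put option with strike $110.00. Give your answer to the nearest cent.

CRR parameters: u = e^(σ√Δt) = e^(0.5·√0.5) = 1.4241, d = 1/u = 0.7022
Per-period rate: rΔt = 0.04·0.5 = 0.02, so R = e^0.02 = 1.0202
Risk-neutral probability p = (e^0.02 − 0.7022)/(1.4241 − 0.7022) = 0.3180/0.7219 = 0.4405
Terminal stock prices: S_u = 156.7, S_d = 77.24
Terminal payoffs (K − S): max(-46.65, 0) = 0, max(32.76, 0) = 32.76
Node 0 (S = 110): V_0 = e^(−0.02)·[0.4405·0.0000 + 0.5595·32.7593] = 17.9658

$17.97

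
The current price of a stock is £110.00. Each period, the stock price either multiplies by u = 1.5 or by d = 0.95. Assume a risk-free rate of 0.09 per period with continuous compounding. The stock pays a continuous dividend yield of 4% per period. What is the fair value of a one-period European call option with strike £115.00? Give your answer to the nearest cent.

Per-period risk-free factor R = e^0.09 = 1.0942; dividend-adjusted growth = e^(0.09−0.04) = 1.0513.
Risk-neutral probability p = (1.0513 − 0.95)/(1.5 − 0.95) = 0.1013/0.5500 = 0.1841
Terminal stock prices: S_u = 165, S_d = 104.5
Terminal payoffs (S − K): max(50, 0) = 50, max(-10.5, 0) = 0
Node 0 (S = 110): V_0 = e^(−0.09)·[0.1841·50.0000 + 0.8159·0.0000] = 8.4141

£8.41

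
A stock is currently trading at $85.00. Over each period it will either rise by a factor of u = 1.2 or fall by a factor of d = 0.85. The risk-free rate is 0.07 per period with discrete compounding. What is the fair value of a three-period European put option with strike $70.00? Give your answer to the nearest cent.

Risk-neutral probability p = (1 + 0.07 − 0.85)/(1.2 − 0.85) = 0.2200/0.3500 = 0.6286
Terminal stock prices: S_uuu = 146.9, S_uud = 104, S_udd = 73.69, S_ddd = 52.2
Terminal payoffs (K − S): max(-76.88, 0) = 0, max(-34.04, 0) = 0, max(-3.695, 0) = 0, max(17.8, 0) = 17.8
Node uu (S = 122.4): V_uu = 1/1.07·[0.6286·0.0000 + 0.3714·0.0000] = 0.0000
Node ud (S = 86.7): V_ud = 1/1.07·[0.6286·0.0000 + 0.3714·0.0000] = 0.0000
Node dd (S = 61.41): V_dd = 1/1.07·[0.6286·0.0000 + 0.3714·17.7994] = 6.1787
Node u (S = 102): V_u = 1/1.07·[0.6286·0.0000 + 0.3714·0.0000] = 0.0000
Node d (S = 72.25): V_d = 1/1.07·[0.6286·0.0000 + 0.3714·6.1787] = 2.1448
Node 0 (S = 85): V_0 = 1/1.07·[0.6286·0.0000 + 0.3714·2.1448] = 0.7445

$0.74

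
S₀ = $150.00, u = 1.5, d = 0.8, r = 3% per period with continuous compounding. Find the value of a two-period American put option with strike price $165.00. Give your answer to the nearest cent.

Risk-neutral probability p = (e^0.03 − 0.8)/(1.5 − 0.8) = 0.2305/0.7000 = 0.3292
Terminal stock prices: S_uu = 337.5, S_ud = 180, S_dd = 96
Terminal payoffs (K − S): max(-172.5, 0) = 0, max(-15, 0) = 0, max(69, 0) = 69
Node u (S = 225): continuation = e^(−0.03)·[0.3292·0.0000 + 0.6708·0.0000] = 0.0000; exercise value = 0.0000 ≤ continuation, so V_u = 0.0000
Node d (S = 120): continuation = e^(−0.03)·[0.3292·0.0000 + 0.6708·69.0000] = 44.9159; exercise value = 45.0000 > continuation, so V_d = 45.0000 (exercise)
Node 0 (S = 150): continuation = e^(−0.03)·[0.3292·0.0000 + 0.6708·45.0000] = 29.2930; exercise value = 15.0000 ≤ continuation, so V_0 = 29.2930

$29.29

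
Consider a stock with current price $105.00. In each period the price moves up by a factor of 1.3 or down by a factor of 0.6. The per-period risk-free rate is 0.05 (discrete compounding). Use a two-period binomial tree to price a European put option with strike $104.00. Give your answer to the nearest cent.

Risk-neutral probability p = (1 + 0.05 − 0.6)/(1.3 − 0.6) = 0.4500/0.7000 = 0.6429
Terminal stock prices: S_uu = 177.5, S_ud = 81.9, S_dd = 37.8
Terminal payoffs (K − S): max(-73.45, 0) = 0, max(22.1, 0) = 22.1, max(66.2, 0) = 66.2
Node u (S = 136.5): V_u = 1/1.05·[0.6429·0.0000 + 0.3571·22.1000] = 7.5170
Node d (S = 63): V_d = 1/1.05·[0.6429·22.1000 + 0.3571·66.2000] = 36.0476
Node 0 (S = 105): V_0 = 1/1.05·[0.6429·7.5170 + 0.3571·36.0476] = 16.8633

$16.86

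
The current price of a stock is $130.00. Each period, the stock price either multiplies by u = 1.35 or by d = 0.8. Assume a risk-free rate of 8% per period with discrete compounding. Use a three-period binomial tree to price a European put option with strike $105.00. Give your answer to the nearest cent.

Risk-neutral probability p = (1 + 0.08 − 0.8)/(1.35 − 0.8) = 0.2800/0.5500 = 0.5091
Terminal stock prices: S_uuu = 319.8, S_uud = 189.5, S_udd = 112.3, S_ddd = 66.56
Terminal payoffs (K − S): max(-214.8, 0) = 0, max(-84.54, 0) = 0, max(-7.32, 0) = 0, max(38.44, 0) = 38.44
Node uu (S = 236.9): V_uu = 1/1.08·[0.5091·0.0000 + 0.4909·0.0000] = 0.0000
Node ud (S = 140.4): V_ud = 1/1.08·[0.5091·0.0000 + 0.4909·0.0000] = 0.0000
Node dd (S = 83.2): V_dd = 1/1.08·[0.5091·0.0000 + 0.4909·38.4400] = 17.4727
Node u (S = 175.5): V_u = 1/1.08·[0.5091·0.0000 + 0.4909·0.0000] = 0.0000
Node d (S = 104): V_d = 1/1.08·[0.5091·0.0000 + 0.4909·17.4727] = 7.9421
Node 0 (S = 130): V_0 = 1/1.08·[0.5091·0.0000 + 0.4909·7.9421] = 3.6101

$3.61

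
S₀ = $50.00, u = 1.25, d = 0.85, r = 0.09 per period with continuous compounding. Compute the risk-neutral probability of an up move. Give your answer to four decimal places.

Risk-neutral probability p = (e^0.09 − 0.85)/(1.25 − 0.85) = 0.2442/0.4000 = 0.6104

p = 0.6104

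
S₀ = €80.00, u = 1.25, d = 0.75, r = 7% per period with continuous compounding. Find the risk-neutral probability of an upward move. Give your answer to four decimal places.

Risk-neutral probability p = (e^0.07 − 0.75)/(1.25 − 0.75) = 0.3225/0.5000 = 0.6450

p = 0.6450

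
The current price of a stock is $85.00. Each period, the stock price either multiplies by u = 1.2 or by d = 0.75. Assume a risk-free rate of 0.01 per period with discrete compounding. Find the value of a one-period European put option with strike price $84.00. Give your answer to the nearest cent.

Risk-neutral probability p = (1 + 0.01 − 0.75)/(1.2 − 0.75) = 0.2600/0.4500 = 0.5778
Terminal stock prices: S_u = 102, S_d = 63.75
Terminal payoffs (K − S): max(-18, 0) = 0, max(20.25, 0) = 20.25
Node 0 (S = 85): V_0 = 1/1.01·[0.5778·0.0000 + 0.4222·20.2500] = 8.4653

$8.47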